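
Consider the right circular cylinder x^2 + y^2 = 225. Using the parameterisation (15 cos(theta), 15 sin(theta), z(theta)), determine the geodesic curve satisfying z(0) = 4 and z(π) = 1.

Parameterise the cylinder of radius R = 15 as
    r(θ) = (15 cos θ, 15 sin θ, z(θ)).
The arc-length element is
    ds = sqrt(225 + (dz/dθ)^2) dθ,
so the Lagrangian is L = sqrt(225 + z'^2).
L depends on z' only, not on z or θ, so ∂L/∂z = 0 and
    ∂L/∂z' = z' / sqrt(225 + z'^2).
The Euler-Lagrange equation gives
    d/dθ( z' / sqrt(225 + z'^2) ) = 0,
so z' is constant. Integrating once:
    z(θ) = a θ + b,
a helix on the cylinder (a straight line when the cylinder is unrolled). The constants a, b are determined by the endpoint conditions.
With endpoint conditions z(0) = 4 and z(π) = 1: from z(0) = b we get b = 4, and a·π + 4 = 1 gives a = -3/π, so
    z(θ) = (-3/π) θ + 4.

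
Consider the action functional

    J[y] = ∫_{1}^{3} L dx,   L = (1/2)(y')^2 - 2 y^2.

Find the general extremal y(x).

The Lagrangian is L = (1/2)(y')^2 - 2 y^2.
∂L/∂y = -4y.
∂L/∂y' = y'.
The Euler-Lagrange equation d/dx(∂L/∂y') − ∂L/∂y = 0 becomes:
    y'' + 4 y = 0
General solution: y(x) = A sin(2x) + B cos(2x), where A and B are arbitrary constants fixed by the endpoint conditions.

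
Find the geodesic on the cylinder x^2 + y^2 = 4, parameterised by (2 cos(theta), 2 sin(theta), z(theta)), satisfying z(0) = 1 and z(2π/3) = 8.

Parameterise the cylinder of radius R = 2 as
    r(θ) = (2 cos θ, 2 sin θ, z(θ)).
The arc-length element is
    ds = sqrt(4 + (dz/dθ)^2) dθ,
so the Lagrangian is L = sqrt(4 + z'^2).
L depends on z' only, not on z or θ, so ∂L/∂z = 0 and
    ∂L/∂z' = z' / sqrt(4 + z'^2).
The Euler-Lagrange equation gives
    d/dθ( z' / sqrt(4 + z'^2) ) = 0,
so z' is constant. Integrating once:
    z(θ) = a θ + b,
a helix on the cylinder (a straight line when the cylinder is unrolled). The constants a, b are determined by the endpoint conditions.
With endpoint conditions z(0) = 1 and z(2π/3) = 8: from z(0) = b we get b = 1, and a·2π/3 + 1 = 8 gives a = 21/(2π), so
    z(θ) = (21/(2π)) θ + 1.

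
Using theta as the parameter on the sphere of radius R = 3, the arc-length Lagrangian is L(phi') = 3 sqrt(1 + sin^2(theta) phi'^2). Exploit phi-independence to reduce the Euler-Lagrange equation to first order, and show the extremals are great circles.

On the sphere of radius R = 3 with spherical coordinates (θ, φ), the induced metric is
    ds^2 = 9(dθ^2 + sin^2(θ) dφ^2).
Parameterise by θ; the arc-length functional is
    J[φ] = ∫ 3 sqrt(1 + sin^2(θ) (dφ/dθ)^2) dθ,
so L = 3 sqrt(1 + sin^2(θ) φ'^2). Compute
    ∂L/∂φ = 0  (L has no explicit φ dependence),
    ∂L/∂φ' = 3 sin^2(θ) φ' / sqrt(1 + sin^2(θ) φ'^2).
Since ∂L/∂φ = 0, the Euler-Lagrange equation
    d/dθ(∂L/∂φ') − ∂L/∂φ = 0
reduces to d/dθ(∂L/∂φ') = 0, i.e. the momentum conjugate to φ is conserved:
    3 sin^2(θ) φ' / sqrt(1 + sin^2(θ) φ'^2) = C.
The overall factor of 3 is constant, so dividing through gives Clairaut's relation sin^2(θ) φ' / sqrt(1 + sin^2(θ) φ'^2) = C' (with C' = C/3). Solving for φ' and integrating gives the great-circle family
    cot(θ) = A cos(φ − φ_0),
i.e. the intersection of the sphere with a plane through the origin. The two constants A and φ_0 (equivalently C and one phase) are fixed by the two endpoint conditions.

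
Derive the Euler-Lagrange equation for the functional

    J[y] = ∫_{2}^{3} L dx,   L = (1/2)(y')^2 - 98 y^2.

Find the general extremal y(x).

The Lagrangian is L = (1/2)(y')^2 - 98 y^2.
∂L/∂y = -196y.
∂L/∂y' = y'.
The Euler-Lagrange equation d/dx(∂L/∂y') − ∂L/∂y = 0 becomes:
    y'' + 196 y = 0
General solution: y(x) = A sin(14x) + B cos(14x), where A and B are arbitrary constants fixed by the endpoint conditions.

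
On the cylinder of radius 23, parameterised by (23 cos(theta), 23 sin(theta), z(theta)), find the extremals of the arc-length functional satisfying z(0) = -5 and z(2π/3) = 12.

Parameterise the cylinder of radius R = 23 as
    r(θ) = (23 cos θ, 23 sin θ, z(θ)).
The arc-length element is
    ds = sqrt(529 + (dz/dθ)^2) dθ,
so the Lagrangian is L = sqrt(529 + z'^2).
L depends on z' only, not on z or θ, so ∂L/∂z = 0 and
    ∂L/∂z' = z' / sqrt(529 + z'^2).
The Euler-Lagrange equation gives
    d/dθ( z' / sqrt(529 + z'^2) ) = 0,
so z' is constant. Integrating once:
    z(θ) = a θ + b,
a helix on the cylinder (a straight line when the cylinder is unrolled). The constants a, b are determined by the endpoint conditions.
With endpoint conditions z(0) = -5 and z(2π/3) = 12: from z(0) = b we get b = -5, and a·2π/3 + -5 = 12 gives a = 51/(2π), so
    z(θ) = (51/(2π)) θ − 5.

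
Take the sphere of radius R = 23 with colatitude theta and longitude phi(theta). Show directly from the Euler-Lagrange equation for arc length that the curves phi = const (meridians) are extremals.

On the sphere of radius R = 23 with spherical coordinates (θ, φ), the induced metric is
    ds^2 = 529(dθ^2 + sin^2(θ) dφ^2).
Using θ as the parameter, the arc-length functional becomes
    J[φ] = ∫ 23 sqrt(1 + sin^2(θ) (dφ/dθ)^2) dθ.
So L = 23 sqrt(1 + sin^2(θ) φ'^2). Compute
    ∂L/∂φ = 0  (L has no explicit φ dependence),
    ∂L/∂φ' = 23 sin^2(θ) φ' / sqrt(1 + sin^2(θ) φ'^2).
For the candidate φ(θ) = c (constant), φ' = 0, so ∂L/∂φ' evaluated along the candidate vanishes, and ∂L/∂φ is identically zero. Hence
    d/dθ(∂L/∂φ') − ∂L/∂φ = 0
is satisfied. Therefore meridians φ = const are extremals of arc length — they are geodesics on the sphere.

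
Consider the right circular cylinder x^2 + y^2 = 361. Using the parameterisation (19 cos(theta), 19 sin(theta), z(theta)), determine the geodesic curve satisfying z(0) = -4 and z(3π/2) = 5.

Parameterise the cylinder of radius R = 19 as
    r(θ) = (19 cos θ, 19 sin θ, z(θ)).
The arc-length element is
    ds = sqrt(361 + (dz/dθ)^2) dθ,
so the Lagrangian is L = sqrt(361 + z'^2).
L depends on z' only, not on z or θ, so ∂L/∂z = 0 and
    ∂L/∂z' = z' / sqrt(361 + z'^2).
The Euler-Lagrange equation gives
    d/dθ( z' / sqrt(361 + z'^2) ) = 0,
so z' is constant. Integrating once:
    z(θ) = a θ + b,
a helix on the cylinder (a straight line when the cylinder is unrolled). The constants a, b are determined by the endpoint conditions.
With endpoint conditions z(0) = -4 and z(3π/2) = 5: from z(0) = b we get b = -4, and a·3π/2 + -4 = 5 gives a = 6/π, so
    z(θ) = (6/π) θ − 4.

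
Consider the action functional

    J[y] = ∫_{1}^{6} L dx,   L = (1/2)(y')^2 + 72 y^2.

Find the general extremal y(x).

The Lagrangian is L = (1/2)(y')^2 + 72 y^2.
∂L/∂y = 144y.
∂L/∂y' = y'.
The Euler-Lagrange equation d/dx(∂L/∂y') − ∂L/∂y = 0 becomes:
    y'' - 144 y = 0
General solution: y(x) = A e^(12x) + B e^(-12x), where A and B are arbitrary constants fixed by the endpoint conditions.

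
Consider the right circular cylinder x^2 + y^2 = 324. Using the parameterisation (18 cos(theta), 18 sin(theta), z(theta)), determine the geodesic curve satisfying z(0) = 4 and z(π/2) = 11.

Parameterise the cylinder of radius R = 18 as
    r(θ) = (18 cos θ, 18 sin θ, z(θ)).
The arc-length element is
    ds = sqrt(324 + (dz/dθ)^2) dθ,
so the Lagrangian is L = sqrt(324 + z'^2).
L depends on z' only, not on z or θ, so ∂L/∂z = 0 and
    ∂L/∂z' = z' / sqrt(324 + z'^2).
The Euler-Lagrange equation gives
    d/dθ( z' / sqrt(324 + z'^2) ) = 0,
so z' is constant. Integrating once:
    z(θ) = a θ + b,
a helix on the cylinder (a straight line when the cylinder is unrolled). The constants a, b are determined by the endpoint conditions.
With endpoint conditions z(0) = 4 and z(π/2) = 11: from z(0) = b we get b = 4, and a·π/2 + 4 = 11 gives a = 14/π, so
    z(θ) = (14/π) θ + 4.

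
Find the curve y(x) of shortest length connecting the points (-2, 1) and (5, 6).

Arc-length functional: J[y] = ∫ sqrt(1 + (y')^2) dx.
Lagrangian L = sqrt(1 + (y')^2) has no explicit y dependence, so ∂L/∂y = 0 and the Euler-Lagrange equation gives
    d/dx( y' / sqrt(1 + (y')^2) ) = 0  ⇒  y' / sqrt(1 + (y')^2) = const.
Hence y' is constant, so y(x) is affine.
Fitting the endpoints (-2, 1) and (5, 6):
    slope m = (6 − 1) / (5 − (-2)) = 5/7,
    intercept c = 1 − m·(-2) = 17/7.
Extremal: y(x) = (5/7) x + 17/7.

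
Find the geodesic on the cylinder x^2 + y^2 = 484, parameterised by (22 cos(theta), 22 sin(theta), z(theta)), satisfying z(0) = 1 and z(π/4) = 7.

Parameterise the cylinder of radius R = 22 as
    r(θ) = (22 cos θ, 22 sin θ, z(θ)).
The arc-length element is
    ds = sqrt(484 + (dz/dθ)^2) dθ,
so the Lagrangian is L = sqrt(484 + z'^2).
L depends on z' only, not on z or θ, so ∂L/∂z = 0 and
    ∂L/∂z' = z' / sqrt(484 + z'^2).
The Euler-Lagrange equation gives
    d/dθ( z' / sqrt(484 + z'^2) ) = 0,
so z' is constant. Integrating once:
    z(θ) = a θ + b,
a helix on the cylinder (a straight line when the cylinder is unrolled). The constants a, b are determined by the endpoint conditions.
With endpoint conditions z(0) = 1 and z(π/4) = 7: from z(0) = b we get b = 1, and a·π/4 + 1 = 7 gives a = 24/π, so
    z(θ) = (24/π) θ + 1.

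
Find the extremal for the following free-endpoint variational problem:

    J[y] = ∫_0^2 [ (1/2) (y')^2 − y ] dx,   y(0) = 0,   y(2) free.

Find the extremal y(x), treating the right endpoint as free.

The Lagrangian L = (1/2) (y')^2 − y gives
    ∂L/∂y = −1,   ∂L/∂y' = y'.
Euler-Lagrange: d/dx(y') − (−1) = 0, i.e. y'' + 1 = 0, so
    y(x) = −(1/2) x^2 + C1 x + C2.
Fixed left endpoint y(0) = 0 ⇒ C2 = 0.
The right endpoint x = 2 is free, so the natural (transversality) condition is ∂L/∂y' |_{x=2} = 0, i.e. y'(2) = 0.
Compute y'(x) = −1 x + C1, so y'(2) = −2 + C1 = 0 ⇒ C1 = 2.
Therefore the extremal is
    y(x) = −x^2/2 + 2 x.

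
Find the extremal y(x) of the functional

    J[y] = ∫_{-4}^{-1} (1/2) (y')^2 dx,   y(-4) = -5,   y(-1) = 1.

The Lagrangian is L = (1/2) (y')^2.
Compute ∂L/∂y = 0, ∂L/∂y' = y'.
The Euler-Lagrange equation d/dx(∂L/∂y') − ∂L/∂y = 0 reduces to
    y'' = 0.
Its general solution is
    y(x) = A x + B,
with A, B fixed by the endpoint conditions.
Applying the endpoint conditions y(-4) = -5 and y(-1) = 1: solve A·-4 + B = -5 and A·-1 + B = 1. Subtracting gives A(-1 − -4) = 1 − -5, so A = 2, and B = -5 − A·-4 = 3. Therefore
    y(x) = 2 x + 3.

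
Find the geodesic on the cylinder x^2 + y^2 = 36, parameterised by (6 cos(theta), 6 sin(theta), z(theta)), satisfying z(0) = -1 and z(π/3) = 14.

Parameterise the cylinder of radius R = 6 as
    r(θ) = (6 cos θ, 6 sin θ, z(θ)).
The arc-length element is
    ds = sqrt(36 + (dz/dθ)^2) dθ,
so the Lagrangian is L = sqrt(36 + z'^2).
L depends on z' only, not on z or θ, so ∂L/∂z = 0 and
    ∂L/∂z' = z' / sqrt(36 + z'^2).
The Euler-Lagrange equation gives
    d/dθ( z' / sqrt(36 + z'^2) ) = 0,
so z' is constant. Integrating once:
    z(θ) = a θ + b,
a helix on the cylinder (a straight line when the cylinder is unrolled). The constants a, b are determined by the endpoint conditions.
With endpoint conditions z(0) = -1 and z(π/3) = 14: from z(0) = b we get b = -1, and a·π/3 + -1 = 14 gives a = 45/π, so
    z(θ) = (45/π) θ − 1.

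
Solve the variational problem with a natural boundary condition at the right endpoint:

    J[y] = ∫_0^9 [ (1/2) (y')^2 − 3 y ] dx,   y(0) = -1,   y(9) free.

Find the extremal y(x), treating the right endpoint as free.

The Lagrangian L = (1/2) (y')^2 − 3 y gives
    ∂L/∂y = −3,   ∂L/∂y' = y'.
Euler-Lagrange: d/dx(y') − (−3) = 0, i.e. y'' + 3 = 0, so
    y(x) = −(3/2) x^2 + C1 x + C2.
Fixed left endpoint y(0) = -1 ⇒ C2 = -1.
The right endpoint x = 9 is free, so the natural (transversality) condition is ∂L/∂y' |_{x=9} = 0, i.e. y'(9) = 0.
Compute y'(x) = −3 x + C1, so y'(9) = −27 + C1 = 0 ⇒ C1 = 27.
Therefore the extremal is
    y(x) = −(3/2) x^2 + 27 x − 1.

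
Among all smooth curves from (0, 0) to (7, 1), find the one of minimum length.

Arc-length functional: J[y] = ∫ sqrt(1 + (y')^2) dx.
Lagrangian L = sqrt(1 + (y')^2) has no explicit y dependence, so ∂L/∂y = 0 and the Euler-Lagrange equation gives
    d/dx( y' / sqrt(1 + (y')^2) ) = 0  ⇒  y' / sqrt(1 + (y')^2) = const.
Hence y' is constant, so y(x) is affine.
Fitting the endpoints (0, 0) and (7, 1):
    slope m = (1 − 0) / (7 − 0) = 1/7,
    intercept c = 0 − m·0 = 0.
Extremal: y(x) = (1/7) x.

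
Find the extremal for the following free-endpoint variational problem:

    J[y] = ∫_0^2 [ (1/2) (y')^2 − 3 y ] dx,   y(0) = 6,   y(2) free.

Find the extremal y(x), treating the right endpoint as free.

The Lagrangian L = (1/2) (y')^2 − 3 y gives
    ∂L/∂y = −3,   ∂L/∂y' = y'.
Euler-Lagrange: d/dx(y') − (−3) = 0, i.e. y'' + 3 = 0, so
    y(x) = −(3/2) x^2 + C1 x + C2.
Fixed left endpoint y(0) = 6 ⇒ C2 = 6.
The right endpoint x = 2 is free, so the natural (transversality) condition is ∂L/∂y' |_{x=2} = 0, i.e. y'(2) = 0.
Compute y'(x) = −3 x + C1, so y'(2) = −6 + C1 = 0 ⇒ C1 = 6.
Therefore the extremal is
    y(x) = −(3/2) x^2 + 6 x + 6.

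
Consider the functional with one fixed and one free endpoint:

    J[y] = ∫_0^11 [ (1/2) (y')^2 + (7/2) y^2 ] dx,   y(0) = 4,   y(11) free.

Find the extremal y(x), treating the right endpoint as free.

The Lagrangian L = (1/2) (y')^2 + (7/2) y^2 gives
    ∂L/∂y = 7 y,   ∂L/∂y' = y'.
Euler-Lagrange: y'' − 7 y = 0.
With k = sqrt(7), the general solution is
    y(x) = A cosh(sqrt(7) x) + B sinh(sqrt(7) x).
Fixed left endpoint y(0) = 4 ⇒ A = 4.
The right endpoint x = 11 is free, so the natural (transversality) condition is ∂L/∂y' |_{x=11} = 0, i.e. y'(11) = 0.
Compute y'(x) = A k sinh(k x) + B k cosh(k x), so
    y'(11) = A k sinh(k·11) + B k cosh(k·11) = 0
    ⇒ B = −A tanh(k·11) = − 4 tanh(sqrt(7)·11).
Therefore the extremal is
    y(x) = 4 cosh(sqrt(7) x) − 4 tanh(sqrt(7)·11) sinh(sqrt(7) x).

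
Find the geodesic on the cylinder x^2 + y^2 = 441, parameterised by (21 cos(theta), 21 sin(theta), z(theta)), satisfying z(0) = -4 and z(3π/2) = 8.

Parameterise the cylinder of radius R = 21 as
    r(θ) = (21 cos θ, 21 sin θ, z(θ)).
The arc-length element is
    ds = sqrt(441 + (dz/dθ)^2) dθ,
so the Lagrangian is L = sqrt(441 + z'^2).
L depends on z' only, not on z or θ, so ∂L/∂z = 0 and
    ∂L/∂z' = z' / sqrt(441 + z'^2).
The Euler-Lagrange equation gives
    d/dθ( z' / sqrt(441 + z'^2) ) = 0,
so z' is constant. Integrating once:
    z(θ) = a θ + b,
a helix on the cylinder (a straight line when the cylinder is unrolled). The constants a, b are determined by the endpoint conditions.
With endpoint conditions z(0) = -4 and z(3π/2) = 8: from z(0) = b we get b = -4, and a·3π/2 + -4 = 8 gives a = 8/π, so
    z(θ) = (8/π) θ − 4.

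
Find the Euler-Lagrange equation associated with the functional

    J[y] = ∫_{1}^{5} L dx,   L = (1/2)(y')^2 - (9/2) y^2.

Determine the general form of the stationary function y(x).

The Lagrangian is L = (1/2)(y')^2 - (9/2) y^2.
∂L/∂y = -9y.
∂L/∂y' = y'.
The Euler-Lagrange equation d/dx(∂L/∂y') − ∂L/∂y = 0 becomes:
    y'' + 9 y = 0
General solution: y(x) = A sin(3x) + B cos(3x), where A and B are arbitrary constants fixed by the endpoint conditions.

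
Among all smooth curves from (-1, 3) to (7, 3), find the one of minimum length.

Arc-length functional: J[y] = ∫ sqrt(1 + (y')^2) dx.
Lagrangian L = sqrt(1 + (y')^2) has no explicit y dependence, so ∂L/∂y = 0 and the Euler-Lagrange equation gives
    d/dx( y' / sqrt(1 + (y')^2) ) = 0  ⇒  y' / sqrt(1 + (y')^2) = const.
Hence y' is constant, so y(x) is affine.
Fitting the endpoints (-1, 3) and (7, 3):
    slope m = (3 − 3) / (7 − (-1)) = 0,
    intercept c = 3 − m·(-1) = 3.
Extremal: y(x) = 3.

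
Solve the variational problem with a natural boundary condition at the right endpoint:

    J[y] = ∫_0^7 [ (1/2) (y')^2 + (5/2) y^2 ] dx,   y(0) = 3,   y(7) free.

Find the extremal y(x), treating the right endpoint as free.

The Lagrangian L = (1/2) (y')^2 + (5/2) y^2 gives
    ∂L/∂y = 5 y,   ∂L/∂y' = y'.
Euler-Lagrange: y'' − 5 y = 0.
With k = sqrt(5), the general solution is
    y(x) = A cosh(sqrt(5) x) + B sinh(sqrt(5) x).
Fixed left endpoint y(0) = 3 ⇒ A = 3.
The right endpoint x = 7 is free, so the natural (transversality) condition is ∂L/∂y' |_{x=7} = 0, i.e. y'(7) = 0.
Compute y'(x) = A k sinh(k x) + B k cosh(k x), so
    y'(7) = A k sinh(k·7) + B k cosh(k·7) = 0
    ⇒ B = −A tanh(k·7) = − 3 tanh(sqrt(5)·7).
Therefore the extremal is
    y(x) = 3 cosh(sqrt(5) x) − 3 tanh(sqrt(5)·7) sinh(sqrt(5) x).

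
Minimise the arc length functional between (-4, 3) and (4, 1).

Arc-length functional: J[y] = ∫ sqrt(1 + (y')^2) dx.
Lagrangian L = sqrt(1 + (y')^2) has no explicit y dependence, so ∂L/∂y = 0 and the Euler-Lagrange equation gives
    d/dx( y' / sqrt(1 + (y')^2) ) = 0  ⇒  y' / sqrt(1 + (y')^2) = const.
Hence y' is constant, so y(x) is affine.
Fitting the endpoints (-4, 3) and (4, 1):
    slope m = (1 − 3) / (4 − (-4)) = -1/4,
    intercept c = 3 − m·(-4) = 2.
Extremal: y(x) = (-1/4) x + 2.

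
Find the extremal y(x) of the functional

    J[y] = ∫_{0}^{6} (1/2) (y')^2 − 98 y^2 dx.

The Lagrangian is L = (1/2) (y')^2 − 98 y^2.
Compute ∂L/∂y = -196y, ∂L/∂y' = y'.
The Euler-Lagrange equation d/dx(∂L/∂y') − ∂L/∂y = 0 reduces to
    y'' + 196 y = 0.
Its general solution is
    y(x) = A sin(14x) + B cos(14x),
with A, B fixed by the endpoint conditions.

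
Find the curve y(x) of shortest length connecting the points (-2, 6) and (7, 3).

Arc-length functional: J[y] = ∫ sqrt(1 + (y')^2) dx.
Lagrangian L = sqrt(1 + (y')^2) has no explicit y dependence, so ∂L/∂y = 0 and the Euler-Lagrange equation gives
    d/dx( y' / sqrt(1 + (y')^2) ) = 0  ⇒  y' / sqrt(1 + (y')^2) = const.
Hence y' is constant, so y(x) is affine.
Fitting the endpoints (-2, 6) and (7, 3):
    slope m = (3 − 6) / (7 − (-2)) = -1/3,
    intercept c = 6 − m·(-2) = 16/3.
Extremal: y(x) = (-1/3) x + 16/3.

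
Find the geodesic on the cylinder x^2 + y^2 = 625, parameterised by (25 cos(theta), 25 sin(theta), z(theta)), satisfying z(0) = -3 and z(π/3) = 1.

Parameterise the cylinder of radius R = 25 as
    r(θ) = (25 cos θ, 25 sin θ, z(θ)).
The arc-length element is
    ds = sqrt(625 + (dz/dθ)^2) dθ,
so the Lagrangian is L = sqrt(625 + z'^2).
L depends on z' only, not on z or θ, so ∂L/∂z = 0 and
    ∂L/∂z' = z' / sqrt(625 + z'^2).
The Euler-Lagrange equation gives
    d/dθ( z' / sqrt(625 + z'^2) ) = 0,
so z' is constant. Integrating once:
    z(θ) = a θ + b,
a helix on the cylinder (a straight line when the cylinder is unrolled). The constants a, b are determined by the endpoint conditions.
With endpoint conditions z(0) = -3 and z(π/3) = 1: from z(0) = b we get b = -3, and a·π/3 + -3 = 1 gives a = 12/π, so
    z(θ) = (12/π) θ − 3.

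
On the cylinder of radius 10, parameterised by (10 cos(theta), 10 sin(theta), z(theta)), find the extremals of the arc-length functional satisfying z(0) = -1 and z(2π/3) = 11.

Parameterise the cylinder of radius R = 10 as
    r(θ) = (10 cos θ, 10 sin θ, z(θ)).
The arc-length element is
    ds = sqrt(100 + (dz/dθ)^2) dθ,
so the Lagrangian is L = sqrt(100 + z'^2).
L depends on z' only, not on z or θ, so ∂L/∂z = 0 and
    ∂L/∂z' = z' / sqrt(100 + z'^2).
The Euler-Lagrange equation gives
    d/dθ( z' / sqrt(100 + z'^2) ) = 0,
so z' is constant. Integrating once:
    z(θ) = a θ + b,
a helix on the cylinder (a straight line when the cylinder is unrolled). The constants a, b are determined by the endpoint conditions.
With endpoint conditions z(0) = -1 and z(2π/3) = 11: from z(0) = b we get b = -1, and a·2π/3 + -1 = 11 gives a = 18/π, so
    z(θ) = (18/π) θ − 1.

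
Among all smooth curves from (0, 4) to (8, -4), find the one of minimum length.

Arc-length functional: J[y] = ∫ sqrt(1 + (y')^2) dx.
Lagrangian L = sqrt(1 + (y')^2) has no explicit y dependence, so ∂L/∂y = 0 and the Euler-Lagrange equation gives
    d/dx( y' / sqrt(1 + (y')^2) ) = 0  ⇒  y' / sqrt(1 + (y')^2) = const.
Hence y' is constant, so y(x) is affine.
Fitting the endpoints (0, 4) and (8, -4):
    slope m = ((-4) − 4) / (8 − 0) = -1,
    intercept c = 4 − m·0 = 4.
Extremal: y(x) = -x + 4.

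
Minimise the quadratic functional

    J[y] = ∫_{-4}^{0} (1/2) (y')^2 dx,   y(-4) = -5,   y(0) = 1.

The Lagrangian is L = (1/2) (y')^2.
Compute ∂L/∂y = 0, ∂L/∂y' = y'.
The Euler-Lagrange equation d/dx(∂L/∂y') − ∂L/∂y = 0 reduces to
    y'' = 0.
Its general solution is
    y(x) = A x + B,
with A, B fixed by the endpoint conditions.
Applying the endpoint conditions y(-4) = -5 and y(0) = 1: solve A·-4 + B = -5 and A·0 + B = 1. Subtracting gives A(0 − -4) = 1 − -5, so A = 3/2, and B = -5 − A·-4 = 1. Therefore
    y(x) = (3/2) x + 1.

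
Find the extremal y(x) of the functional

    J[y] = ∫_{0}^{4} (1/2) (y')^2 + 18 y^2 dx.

The Lagrangian is L = (1/2) (y')^2 + 18 y^2.
Compute ∂L/∂y = 36y, ∂L/∂y' = y'.
The Euler-Lagrange equation d/dx(∂L/∂y') − ∂L/∂y = 0 reduces to
    y'' − 36 y = 0.
Its general solution is
    y(x) = A e^(6x) + B e^(−6x),
with A, B fixed by the endpoint conditions.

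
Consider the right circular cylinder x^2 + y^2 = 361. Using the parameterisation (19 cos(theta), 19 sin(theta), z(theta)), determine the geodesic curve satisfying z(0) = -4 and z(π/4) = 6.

Parameterise the cylinder of radius R = 19 as
    r(θ) = (19 cos θ, 19 sin θ, z(θ)).
The arc-length element is
    ds = sqrt(361 + (dz/dθ)^2) dθ,
so the Lagrangian is L = sqrt(361 + z'^2).
L depends on z' only, not on z or θ, so ∂L/∂z = 0 and
    ∂L/∂z' = z' / sqrt(361 + z'^2).
The Euler-Lagrange equation gives
    d/dθ( z' / sqrt(361 + z'^2) ) = 0,
so z' is constant. Integrating once:
    z(θ) = a θ + b,
a helix on the cylinder (a straight line when the cylinder is unrolled). The constants a, b are determined by the endpoint conditions.
With endpoint conditions z(0) = -4 and z(π/4) = 6: from z(0) = b we get b = -4, and a·π/4 + -4 = 6 gives a = 40/π, so
    z(θ) = (40/π) θ − 4.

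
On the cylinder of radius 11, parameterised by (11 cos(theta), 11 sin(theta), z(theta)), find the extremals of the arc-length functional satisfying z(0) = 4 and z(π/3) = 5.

Parameterise the cylinder of radius R = 11 as
    r(θ) = (11 cos θ, 11 sin θ, z(θ)).
The arc-length element is
    ds = sqrt(121 + (dz/dθ)^2) dθ,
so the Lagrangian is L = sqrt(121 + z'^2).
L depends on z' only, not on z or θ, so ∂L/∂z = 0 and
    ∂L/∂z' = z' / sqrt(121 + z'^2).
The Euler-Lagrange equation gives
    d/dθ( z' / sqrt(121 + z'^2) ) = 0,
so z' is constant. Integrating once:
    z(θ) = a θ + b,
a helix on the cylinder (a straight line when the cylinder is unrolled). The constants a, b are determined by the endpoint conditions.
With endpoint conditions z(0) = 4 and z(π/3) = 5: from z(0) = b we get b = 4, and a·π/3 + 4 = 5 gives a = 3/π, so
    z(θ) = (3/π) θ + 4.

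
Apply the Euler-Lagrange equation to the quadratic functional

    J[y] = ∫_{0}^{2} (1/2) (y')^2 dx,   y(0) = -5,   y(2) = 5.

The Lagrangian is L = (1/2) (y')^2.
Compute ∂L/∂y = 0, ∂L/∂y' = y'.
The Euler-Lagrange equation d/dx(∂L/∂y') − ∂L/∂y = 0 reduces to
    y'' = 0.
Its general solution is
    y(x) = A x + B,
with A, B fixed by the endpoint conditions.
Applying the endpoint conditions y(0) = -5 and y(2) = 5: solve A·0 + B = -5 and A·2 + B = 5. Subtracting gives A(2 − 0) = 5 − -5, so A = 5, and B = -5 − A·0 = -5. Therefore
    y(x) = 5 x - 5.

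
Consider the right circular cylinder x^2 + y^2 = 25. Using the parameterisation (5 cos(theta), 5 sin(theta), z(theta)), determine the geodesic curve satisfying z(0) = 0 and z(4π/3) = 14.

Parameterise the cylinder of radius R = 5 as
    r(θ) = (5 cos θ, 5 sin θ, z(θ)).
The arc-length element is
    ds = sqrt(25 + (dz/dθ)^2) dθ,
so the Lagrangian is L = sqrt(25 + z'^2).
L depends on z' only, not on z or θ, so ∂L/∂z = 0 and
    ∂L/∂z' = z' / sqrt(25 + z'^2).
The Euler-Lagrange equation gives
    d/dθ( z' / sqrt(25 + z'^2) ) = 0,
so z' is constant. Integrating once:
    z(θ) = a θ + b,
a helix on the cylinder (a straight line when the cylinder is unrolled). The constants a, b are determined by the endpoint conditions.
With endpoint conditions z(0) = 0 and z(4π/3) = 14: from z(0) = b we get b = 0, and a·4π/3 + 0 = 14 gives a = 21/(2π), so
    z(θ) = (21/(2π)) θ.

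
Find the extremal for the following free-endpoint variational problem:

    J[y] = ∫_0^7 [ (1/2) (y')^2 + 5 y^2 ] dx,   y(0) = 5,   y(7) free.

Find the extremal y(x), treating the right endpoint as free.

The Lagrangian L = (1/2) (y')^2 + 5 y^2 gives
    ∂L/∂y = 10 y,   ∂L/∂y' = y'.
Euler-Lagrange: y'' − 10 y = 0.
With k = sqrt(10), the general solution is
    y(x) = A cosh(sqrt(10) x) + B sinh(sqrt(10) x).
Fixed left endpoint y(0) = 5 ⇒ A = 5.
The right endpoint x = 7 is free, so the natural (transversality) condition is ∂L/∂y' |_{x=7} = 0, i.e. y'(7) = 0.
Compute y'(x) = A k sinh(k x) + B k cosh(k x), so
    y'(7) = A k sinh(k·7) + B k cosh(k·7) = 0
    ⇒ B = −A tanh(k·7) = − 5 tanh(sqrt(10)·7).
Therefore the extremal is
    y(x) = 5 cosh(sqrt(10) x) − 5 tanh(sqrt(10)·7) sinh(sqrt(10) x).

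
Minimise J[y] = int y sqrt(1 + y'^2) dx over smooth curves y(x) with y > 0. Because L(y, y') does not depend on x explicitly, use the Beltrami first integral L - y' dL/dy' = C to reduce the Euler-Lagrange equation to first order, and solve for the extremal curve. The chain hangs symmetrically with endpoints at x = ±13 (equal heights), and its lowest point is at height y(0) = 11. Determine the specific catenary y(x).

The Lagrangian L(y, y') = y sqrt(1 + y'^2) has no explicit x dependence, so the Beltrami identity applies:
    L − y' ∂L/∂y' = C.
Compute ∂L/∂y' = y · y' / sqrt(1 + y'^2). Then
    L − y' ∂L/∂y'
    = y sqrt(1 + y'^2) − y · y'^2 / sqrt(1 + y'^2)
    = y (1 + y'^2 − y'^2) / sqrt(1 + y'^2)
    = y / sqrt(1 + y'^2) = C.
Squaring gives y^2 = C^2 (1 + y'^2), i.e.
    y'^2 = y^2 / C^2 − 1.
Separating variables,
    dy / sqrt(y^2 − C^2) = dx / C,
and integrating gives arccosh(y / C) = (x − a)/C, so
    y(x) = C cosh((x − a)/C),
the catenary. The constants C and a are fixed by the two endpoint conditions (and, for the hanging-chain problem, the length constraint selects C).
Now fit the given data. The endpoints x = ±13 are symmetric at equal height, so the catenary is even about its minimum: a = 0 and y(x) = C cosh(x/C). The lowest point is y(0) = C cosh(0) = C, and we are told y(0) = 11, so C = 11. Therefore
    y(x) = 11 cosh(x/11),
and at the endpoints
    y(±13) = 11 cosh(13/11).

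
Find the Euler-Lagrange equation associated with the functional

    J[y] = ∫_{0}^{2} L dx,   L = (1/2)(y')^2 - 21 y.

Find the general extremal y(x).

The Lagrangian is L = (1/2)(y')^2 - 21 y.
∂L/∂y = -21.
∂L/∂y' = y'.
The Euler-Lagrange equation d/dx(∂L/∂y') − ∂L/∂y = 0 becomes:
    y'' + 21 = 0
General solution: y(x) = -(21/2) x^2 + A x + B, where A and B are arbitrary constants fixed by the endpoint conditions.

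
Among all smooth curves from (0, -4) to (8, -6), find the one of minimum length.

Arc-length functional: J[y] = ∫ sqrt(1 + (y')^2) dx.
Lagrangian L = sqrt(1 + (y')^2) has no explicit y dependence, so ∂L/∂y = 0 and the Euler-Lagrange equation gives
    d/dx( y' / sqrt(1 + (y')^2) ) = 0  ⇒  y' / sqrt(1 + (y')^2) = const.
Hence y' is constant, so y(x) is affine.
Fitting the endpoints (0, -4) and (8, -6):
    slope m = ((-6) − (-4)) / (8 − 0) = -1/4,
    intercept c = (-4) − m·0 = -4.
Extremal: y(x) = (-1/4) x - 4.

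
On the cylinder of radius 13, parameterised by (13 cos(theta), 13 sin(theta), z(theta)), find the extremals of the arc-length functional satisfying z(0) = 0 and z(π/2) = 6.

Parameterise the cylinder of radius R = 13 as
    r(θ) = (13 cos θ, 13 sin θ, z(θ)).
The arc-length element is
    ds = sqrt(169 + (dz/dθ)^2) dθ,
so the Lagrangian is L = sqrt(169 + z'^2).
L depends on z' only, not on z or θ, so ∂L/∂z = 0 and
    ∂L/∂z' = z' / sqrt(169 + z'^2).
The Euler-Lagrange equation gives
    d/dθ( z' / sqrt(169 + z'^2) ) = 0,
so z' is constant. Integrating once:
    z(θ) = a θ + b,
a helix on the cylinder (a straight line when the cylinder is unrolled). The constants a, b are determined by the endpoint conditions.
With endpoint conditions z(0) = 0 and z(π/2) = 6: from z(0) = b we get b = 0, and a·π/2 + 0 = 6 gives a = 12/π, so
    z(θ) = (12/π) θ.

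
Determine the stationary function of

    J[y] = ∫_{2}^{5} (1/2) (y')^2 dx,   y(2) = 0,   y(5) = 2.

The Lagrangian is L = (1/2) (y')^2.
Compute ∂L/∂y = 0, ∂L/∂y' = y'.
The Euler-Lagrange equation d/dx(∂L/∂y') − ∂L/∂y = 0 reduces to
    y'' = 0.
Its general solution is
    y(x) = A x + B,
with A, B fixed by the endpoint conditions.
Applying the endpoint conditions y(2) = 0 and y(5) = 2: solve A·2 + B = 0 and A·5 + B = 2. Subtracting gives A(5 − 2) = 2 − 0, so A = 2/3, and B = 0 − A·2 = -4/3. Therefore
    y(x) = (2/3) x - 4/3.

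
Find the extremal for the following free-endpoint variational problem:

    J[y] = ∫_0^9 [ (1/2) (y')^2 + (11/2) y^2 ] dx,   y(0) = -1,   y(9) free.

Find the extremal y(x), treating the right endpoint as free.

The Lagrangian L = (1/2) (y')^2 + (11/2) y^2 gives
    ∂L/∂y = 11 y,   ∂L/∂y' = y'.
Euler-Lagrange: y'' − 11 y = 0.
With k = sqrt(11), the general solution is
    y(x) = A cosh(sqrt(11) x) + B sinh(sqrt(11) x).
Fixed left endpoint y(0) = -1 ⇒ A = -1.
The right endpoint x = 9 is free, so the natural (transversality) condition is ∂L/∂y' |_{x=9} = 0, i.e. y'(9) = 0.
Compute y'(x) = A k sinh(k x) + B k cosh(k x), so
    y'(9) = A k sinh(k·9) + B k cosh(k·9) = 0
    ⇒ B = −A tanh(k·9) = tanh(sqrt(11)·9).
Therefore the extremal is
    y(x) = −cosh(sqrt(11) x) + tanh(sqrt(11)·9) sinh(sqrt(11) x).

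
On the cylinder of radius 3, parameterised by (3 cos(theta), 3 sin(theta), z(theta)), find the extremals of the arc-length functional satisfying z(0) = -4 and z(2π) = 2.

Parameterise the cylinder of radius R = 3 as
    r(θ) = (3 cos θ, 3 sin θ, z(θ)).
The arc-length element is
    ds = sqrt(9 + (dz/dθ)^2) dθ,
so the Lagrangian is L = sqrt(9 + z'^2).
L depends on z' only, not on z or θ, so ∂L/∂z = 0 and
    ∂L/∂z' = z' / sqrt(9 + z'^2).
The Euler-Lagrange equation gives
    d/dθ( z' / sqrt(9 + z'^2) ) = 0,
so z' is constant. Integrating once:
    z(θ) = a θ + b,
a helix on the cylinder (a straight line when the cylinder is unrolled). The constants a, b are determined by the endpoint conditions.
With endpoint conditions z(0) = -4 and z(2π) = 2: from z(0) = b we get b = -4, and a·2π + -4 = 2 gives a = 3/π, so
    z(θ) = (3/π) θ − 4.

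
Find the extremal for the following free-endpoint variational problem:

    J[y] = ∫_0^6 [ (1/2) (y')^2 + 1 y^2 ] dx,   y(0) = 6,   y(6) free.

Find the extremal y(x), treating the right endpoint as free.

The Lagrangian L = (1/2) (y')^2 + 1 y^2 gives
    ∂L/∂y = 2 y,   ∂L/∂y' = y'.
Euler-Lagrange: y'' − 2 y = 0.
With k = sqrt(2), the general solution is
    y(x) = A cosh(sqrt(2) x) + B sinh(sqrt(2) x).
Fixed left endpoint y(0) = 6 ⇒ A = 6.
The right endpoint x = 6 is free, so the natural (transversality) condition is ∂L/∂y' |_{x=6} = 0, i.e. y'(6) = 0.
Compute y'(x) = A k sinh(k x) + B k cosh(k x), so
    y'(6) = A k sinh(k·6) + B k cosh(k·6) = 0
    ⇒ B = −A tanh(k·6) = − 6 tanh(sqrt(2)·6).
Therefore the extremal is
    y(x) = 6 cosh(sqrt(2) x) − 6 tanh(sqrt(2)·6) sinh(sqrt(2) x).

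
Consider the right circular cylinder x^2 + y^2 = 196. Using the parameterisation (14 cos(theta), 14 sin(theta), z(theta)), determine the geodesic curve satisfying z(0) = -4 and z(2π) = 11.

Parameterise the cylinder of radius R = 14 as
    r(θ) = (14 cos θ, 14 sin θ, z(θ)).
The arc-length element is
    ds = sqrt(196 + (dz/dθ)^2) dθ,
so the Lagrangian is L = sqrt(196 + z'^2).
L depends on z' only, not on z or θ, so ∂L/∂z = 0 and
    ∂L/∂z' = z' / sqrt(196 + z'^2).
The Euler-Lagrange equation gives
    d/dθ( z' / sqrt(196 + z'^2) ) = 0,
so z' is constant. Integrating once:
    z(θ) = a θ + b,
a helix on the cylinder (a straight line when the cylinder is unrolled). The constants a, b are determined by the endpoint conditions.
With endpoint conditions z(0) = -4 and z(2π) = 11: from z(0) = b we get b = -4, and a·2π + -4 = 11 gives a = 15/(2π), so
    z(θ) = (15/(2π)) θ − 4.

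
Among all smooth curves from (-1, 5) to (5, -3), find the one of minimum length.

Arc-length functional: J[y] = ∫ sqrt(1 + (y')^2) dx.
Lagrangian L = sqrt(1 + (y')^2) has no explicit y dependence, so ∂L/∂y = 0 and the Euler-Lagrange equation gives
    d/dx( y' / sqrt(1 + (y')^2) ) = 0  ⇒  y' / sqrt(1 + (y')^2) = const.
Hence y' is constant, so y(x) is affine.
Fitting the endpoints (-1, 5) and (5, -3):
    slope m = ((-3) − 5) / (5 − (-1)) = -4/3,
    intercept c = 5 − m·(-1) = 11/3.
Extremal: y(x) = (-4/3) x + 11/3.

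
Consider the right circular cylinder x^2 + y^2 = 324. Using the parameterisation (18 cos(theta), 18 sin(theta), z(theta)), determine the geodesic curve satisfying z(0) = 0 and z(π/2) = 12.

Parameterise the cylinder of radius R = 18 as
    r(θ) = (18 cos θ, 18 sin θ, z(θ)).
The arc-length element is
    ds = sqrt(324 + (dz/dθ)^2) dθ,
so the Lagrangian is L = sqrt(324 + z'^2).
L depends on z' only, not on z or θ, so ∂L/∂z = 0 and
    ∂L/∂z' = z' / sqrt(324 + z'^2).
The Euler-Lagrange equation gives
    d/dθ( z' / sqrt(324 + z'^2) ) = 0,
so z' is constant. Integrating once:
    z(θ) = a θ + b,
a helix on the cylinder (a straight line when the cylinder is unrolled). The constants a, b are determined by the endpoint conditions.
With endpoint conditions z(0) = 0 and z(π/2) = 12: from z(0) = b we get b = 0, and a·π/2 + 0 = 12 gives a = 24/π, so
    z(θ) = (24/π) θ.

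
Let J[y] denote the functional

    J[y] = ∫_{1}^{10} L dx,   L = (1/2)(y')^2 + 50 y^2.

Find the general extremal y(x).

The Lagrangian is L = (1/2)(y')^2 + 50 y^2.
∂L/∂y = 100y.
∂L/∂y' = y'.
The Euler-Lagrange equation d/dx(∂L/∂y') − ∂L/∂y = 0 becomes:
    y'' - 100 y = 0
General solution: y(x) = A e^(10x) + B e^(-10x), where A and B are arbitrary constants fixed by the endpoint conditions.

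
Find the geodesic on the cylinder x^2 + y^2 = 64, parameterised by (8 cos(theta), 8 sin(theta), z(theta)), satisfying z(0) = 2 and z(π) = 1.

Parameterise the cylinder of radius R = 8 as
    r(θ) = (8 cos θ, 8 sin θ, z(θ)).
The arc-length element is
    ds = sqrt(64 + (dz/dθ)^2) dθ,
so the Lagrangian is L = sqrt(64 + z'^2).
L depends on z' only, not on z or θ, so ∂L/∂z = 0 and
    ∂L/∂z' = z' / sqrt(64 + z'^2).
The Euler-Lagrange equation gives
    d/dθ( z' / sqrt(64 + z'^2) ) = 0,
so z' is constant. Integrating once:
    z(θ) = a θ + b,
a helix on the cylinder (a straight line when the cylinder is unrolled). The constants a, b are determined by the endpoint conditions.
With endpoint conditions z(0) = 2 and z(π) = 1: from z(0) = b we get b = 2, and a·π + 2 = 1 gives a = -1/π, so
    z(θ) = (-1/π) θ + 2.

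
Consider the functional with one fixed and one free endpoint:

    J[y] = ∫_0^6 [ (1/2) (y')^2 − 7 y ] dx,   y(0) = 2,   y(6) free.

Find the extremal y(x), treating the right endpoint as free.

The Lagrangian L = (1/2) (y')^2 − 7 y gives
    ∂L/∂y = −7,   ∂L/∂y' = y'.
Euler-Lagrange: d/dx(y') − (−7) = 0, i.e. y'' + 7 = 0, so
    y(x) = −(7/2) x^2 + C1 x + C2.
Fixed left endpoint y(0) = 2 ⇒ C2 = 2.
The right endpoint x = 6 is free, so the natural (transversality) condition is ∂L/∂y' |_{x=6} = 0, i.e. y'(6) = 0.
Compute y'(x) = −7 x + C1, so y'(6) = −42 + C1 = 0 ⇒ C1 = 42.
Therefore the extremal is
    y(x) = −(7/2) x^2 + 42 x + 2.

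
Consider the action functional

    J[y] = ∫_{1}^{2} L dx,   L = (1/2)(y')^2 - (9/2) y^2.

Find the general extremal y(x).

The Lagrangian is L = (1/2)(y')^2 - (9/2) y^2.
∂L/∂y = -9y.
∂L/∂y' = y'.
The Euler-Lagrange equation d/dx(∂L/∂y') − ∂L/∂y = 0 becomes:
    y'' + 9 y = 0
General solution: y(x) = A sin(3x) + B cos(3x), where A and B are arbitrary constants fixed by the endpoint conditions.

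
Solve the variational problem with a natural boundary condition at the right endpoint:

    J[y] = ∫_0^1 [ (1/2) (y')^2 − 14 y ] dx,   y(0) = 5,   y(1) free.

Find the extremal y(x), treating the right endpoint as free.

The Lagrangian L = (1/2) (y')^2 − 14 y gives
    ∂L/∂y = −14,   ∂L/∂y' = y'.
Euler-Lagrange: d/dx(y') − (−14) = 0, i.e. y'' + 14 = 0, so
    y(x) = −(14/2) x^2 + C1 x + C2.
Fixed left endpoint y(0) = 5 ⇒ C2 = 5.
The right endpoint x = 1 is free, so the natural (transversality) condition is ∂L/∂y' |_{x=1} = 0, i.e. y'(1) = 0.
Compute y'(x) = −14 x + C1, so y'(1) = −14 + C1 = 0 ⇒ C1 = 14.
Therefore the extremal is
    y(x) = −7 x^2 + 14 x + 5.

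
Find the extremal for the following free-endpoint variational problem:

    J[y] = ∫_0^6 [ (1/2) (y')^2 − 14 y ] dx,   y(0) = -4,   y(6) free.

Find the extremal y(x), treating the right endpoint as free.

The Lagrangian L = (1/2) (y')^2 − 14 y gives
    ∂L/∂y = −14,   ∂L/∂y' = y'.
Euler-Lagrange: d/dx(y') − (−14) = 0, i.e. y'' + 14 = 0, so
    y(x) = −(14/2) x^2 + C1 x + C2.
Fixed left endpoint y(0) = -4 ⇒ C2 = -4.
The right endpoint x = 6 is free, so the natural (transversality) condition is ∂L/∂y' |_{x=6} = 0, i.e. y'(6) = 0.
Compute y'(x) = −14 x + C1, so y'(6) = −84 + C1 = 0 ⇒ C1 = 84.
Therefore the extremal is
    y(x) = −7 x^2 + 84 x − 4.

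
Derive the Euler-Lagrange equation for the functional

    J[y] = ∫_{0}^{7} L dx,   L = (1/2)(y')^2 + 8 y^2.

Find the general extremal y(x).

The Lagrangian is L = (1/2)(y')^2 + 8 y^2.
∂L/∂y = 16y.
∂L/∂y' = y'.
The Euler-Lagrange equation d/dx(∂L/∂y') − ∂L/∂y = 0 becomes:
    y'' - 16 y = 0
General solution: y(x) = A e^(4x) + B e^(-4x), where A and B are arbitrary constants fixed by the endpoint conditions.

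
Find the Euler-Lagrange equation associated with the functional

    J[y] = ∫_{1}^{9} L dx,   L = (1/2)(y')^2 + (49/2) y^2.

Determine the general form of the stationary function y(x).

The Lagrangian is L = (1/2)(y')^2 + (49/2) y^2.
∂L/∂y = 49y.
∂L/∂y' = y'.
The Euler-Lagrange equation d/dx(∂L/∂y') − ∂L/∂y = 0 becomes:
    y'' - 49 y = 0
General solution: y(x) = A e^(7x) + B e^(-7x), where A and B are arbitrary constants fixed by the endpoint conditions.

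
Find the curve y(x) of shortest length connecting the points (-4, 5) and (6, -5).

Arc-length functional: J[y] = ∫ sqrt(1 + (y')^2) dx.
Lagrangian L = sqrt(1 + (y')^2) has no explicit y dependence, so ∂L/∂y = 0 and the Euler-Lagrange equation gives
    d/dx( y' / sqrt(1 + (y')^2) ) = 0  ⇒  y' / sqrt(1 + (y')^2) = const.
Hence y' is constant, so y(x) is affine.
Fitting the endpoints (-4, 5) and (6, -5):
    slope m = ((-5) − 5) / (6 − (-4)) = -1,
    intercept c = 5 − m·(-4) = 1.
Extremal: y(x) = -x + 1.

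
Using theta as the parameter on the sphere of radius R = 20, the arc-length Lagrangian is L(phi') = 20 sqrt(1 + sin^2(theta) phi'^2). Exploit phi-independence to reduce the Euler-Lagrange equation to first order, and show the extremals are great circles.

On the sphere of radius R = 20 with spherical coordinates (θ, φ), the induced metric is
    ds^2 = 400(dθ^2 + sin^2(θ) dφ^2).
Parameterise by θ; the arc-length functional is
    J[φ] = ∫ 20 sqrt(1 + sin^2(θ) (dφ/dθ)^2) dθ,
so L = 20 sqrt(1 + sin^2(θ) φ'^2). Compute
    ∂L/∂φ = 0  (L has no explicit φ dependence),
    ∂L/∂φ' = 20 sin^2(θ) φ' / sqrt(1 + sin^2(θ) φ'^2).
Since ∂L/∂φ = 0, the Euler-Lagrange equation
    d/dθ(∂L/∂φ') − ∂L/∂φ = 0
reduces to d/dθ(∂L/∂φ') = 0, i.e. the momentum conjugate to φ is conserved:
    20 sin^2(θ) φ' / sqrt(1 + sin^2(θ) φ'^2) = C.
The overall factor of 20 is constant, so dividing through gives Clairaut's relation sin^2(θ) φ' / sqrt(1 + sin^2(θ) φ'^2) = C' (with C' = C/20). Solving for φ' and integrating gives the great-circle family
    cot(θ) = A cos(φ − φ_0),
i.e. the intersection of the sphere with a plane through the origin. The two constants A and φ_0 (equivalently C and one phase) are fixed by the two endpoint conditions.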